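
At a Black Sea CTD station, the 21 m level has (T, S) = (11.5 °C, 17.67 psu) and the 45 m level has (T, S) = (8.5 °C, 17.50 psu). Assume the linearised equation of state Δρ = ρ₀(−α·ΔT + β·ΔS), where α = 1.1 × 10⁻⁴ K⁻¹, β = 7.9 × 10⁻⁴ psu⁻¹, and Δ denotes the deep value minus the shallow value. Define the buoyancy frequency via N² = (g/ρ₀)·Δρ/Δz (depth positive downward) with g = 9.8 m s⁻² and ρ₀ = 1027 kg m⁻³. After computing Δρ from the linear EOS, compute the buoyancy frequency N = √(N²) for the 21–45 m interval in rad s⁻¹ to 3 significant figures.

8.94 × 10⁻³ rad s⁻¹

ΔT = -3.0 K, ΔS = -0.17 psu (deep − shallow).
Δρ/ρ₀ = −αΔT + βΔS = 3.30 × 10⁻⁴ − 1.343 × 10⁻⁴ = 1.957 × 10⁻⁴, so Δρ ≈ 0.2010 kg m⁻³.
N² = (g/ρ₀)·Δρ/Δz = g·(Δρ/ρ₀)/Δz = 9.8 × 1.957 × 10⁻⁴ / 24 = 7.9911 × 10⁻⁵ s⁻².
N = √(7.9911 × 10⁻⁵) = 8.9393 × 10⁻³ rad s⁻¹ ≈ 8.94 × 10⁻³ rad s⁻¹.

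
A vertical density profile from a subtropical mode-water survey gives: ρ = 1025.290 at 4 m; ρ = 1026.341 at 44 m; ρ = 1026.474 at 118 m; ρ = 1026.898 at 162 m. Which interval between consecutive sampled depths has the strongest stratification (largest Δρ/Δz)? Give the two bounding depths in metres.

Compute the density gradient over each adjacent pair:
  4–44 m: Δρ/Δz = 1.051/40 = 0.026 kg m⁻⁴
  44–118 m: Δρ/Δz = 0.133/74 = 1.8 × 10⁻³ kg m⁻⁴
  118–162 m: Δρ/Δz = 0.424/44 = 9.6 × 10⁻³ kg m⁻⁴
The largest gradient is in the 4–44 m interval — the pycnocline.

4–44 m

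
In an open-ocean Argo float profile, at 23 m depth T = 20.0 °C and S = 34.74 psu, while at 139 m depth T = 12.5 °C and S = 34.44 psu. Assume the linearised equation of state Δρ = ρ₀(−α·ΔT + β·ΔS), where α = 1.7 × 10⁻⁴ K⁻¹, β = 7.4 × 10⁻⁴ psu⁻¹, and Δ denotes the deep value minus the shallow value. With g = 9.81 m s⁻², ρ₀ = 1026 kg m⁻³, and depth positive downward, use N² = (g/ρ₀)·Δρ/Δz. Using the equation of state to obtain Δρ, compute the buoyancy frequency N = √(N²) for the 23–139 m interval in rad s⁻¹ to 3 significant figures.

9.44 × 10⁻³ rad s⁻¹

ΔT = -7.5 K, ΔS = -0.30 psu (deep − shallow).
Δρ/ρ₀ = −αΔT + βΔS = 1.275 × 10⁻³ − 2.22 × 10⁻⁴ = 1.053 × 10⁻³, so Δρ ≈ 1.080 kg m⁻³.
N² = (g/ρ₀)·Δρ/Δz = g·(Δρ/ρ₀)/Δz = 9.81 × 1.053 × 10⁻³ / 116 = 8.9051 × 10⁻⁵ s⁻².
N = √(8.9051 × 10⁻⁵) = 9.4367 × 10⁻³ rad s⁻¹ ≈ 9.44 × 10⁻³ rad s⁻¹.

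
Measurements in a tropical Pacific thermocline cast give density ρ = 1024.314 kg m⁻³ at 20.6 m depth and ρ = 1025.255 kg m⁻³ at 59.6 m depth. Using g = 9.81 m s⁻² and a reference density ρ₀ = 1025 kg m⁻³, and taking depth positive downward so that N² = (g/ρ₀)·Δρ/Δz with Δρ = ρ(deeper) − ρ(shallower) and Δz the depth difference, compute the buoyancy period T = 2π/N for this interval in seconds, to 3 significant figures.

413 s

Δρ = 1025.255 − 1024.314 = 0.941 kg m⁻³ over Δz = 59.6 − 20.6 = 39 m.
N² = (9.81/1025) × (0.941/39) = 2.3092 × 10⁻⁴ s⁻².
N = √(2.3092 × 10⁻⁴) = 0.015196 rad s⁻¹, so T = 2π/N = 413.48 s ≈ 413 s.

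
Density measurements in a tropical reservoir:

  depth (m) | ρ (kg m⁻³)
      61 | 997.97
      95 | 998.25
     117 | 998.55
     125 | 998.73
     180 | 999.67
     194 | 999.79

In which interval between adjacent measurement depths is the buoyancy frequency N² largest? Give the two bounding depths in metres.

Compute the density gradient over each adjacent pair:
  61–95 m: Δρ/Δz = 0.28/34 = 8.2 × 10⁻³ kg m⁻⁴
  95–117 m: Δρ/Δz = 0.30/22 = 0.014 kg m⁻⁴
  117–125 m: Δρ/Δz = 0.18/8 = 0.022 kg m⁻⁴
  125–180 m: Δρ/Δz = 0.94/55 = 0.017 kg m⁻⁴
  180–194 m: Δρ/Δz = 0.12/14 = 8.6 × 10⁻³ kg m⁻⁴
The largest gradient is in the 117–125 m interval — the pycnocline.

117–125 m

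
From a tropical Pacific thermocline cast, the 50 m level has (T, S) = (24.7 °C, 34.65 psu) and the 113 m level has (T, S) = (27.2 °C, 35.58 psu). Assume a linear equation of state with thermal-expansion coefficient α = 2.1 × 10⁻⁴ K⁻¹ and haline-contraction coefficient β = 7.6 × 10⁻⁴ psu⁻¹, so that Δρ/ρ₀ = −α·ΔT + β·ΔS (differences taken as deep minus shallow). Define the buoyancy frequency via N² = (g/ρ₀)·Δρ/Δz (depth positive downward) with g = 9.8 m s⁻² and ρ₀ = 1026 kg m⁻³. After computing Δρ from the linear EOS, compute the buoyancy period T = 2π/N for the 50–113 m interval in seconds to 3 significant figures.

1.18 × 10³ s

ΔT = +2.5 K, ΔS = +0.93 psu (deep − shallow).
Δρ/ρ₀ = −αΔT + βΔS = -5.25 × 10⁻⁴ + 7.068 × 10⁻⁴ = 1.818 × 10⁻⁴, so Δρ ≈ 0.1865 kg m⁻³.
N² = (g/ρ₀)·Δρ/Δz = g·(Δρ/ρ₀)/Δz = 9.8 × 1.818 × 10⁻⁴ / 63 = 2.8280 × 10⁻⁵ s⁻².
N = √(2.8280 × 10⁻⁵) = 5.3179 × 10⁻³ rad s⁻¹ → T = 2π/N = 1.1815 × 10³ s ≈ 1.18 × 10³ s.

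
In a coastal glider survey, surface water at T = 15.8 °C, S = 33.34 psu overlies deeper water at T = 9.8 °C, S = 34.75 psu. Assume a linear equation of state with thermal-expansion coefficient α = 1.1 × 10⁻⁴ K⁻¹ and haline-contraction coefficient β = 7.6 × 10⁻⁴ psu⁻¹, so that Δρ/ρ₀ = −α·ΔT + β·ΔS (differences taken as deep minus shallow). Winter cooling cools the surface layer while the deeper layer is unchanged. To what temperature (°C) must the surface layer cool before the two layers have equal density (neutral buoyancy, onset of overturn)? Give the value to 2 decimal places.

0.06 °C

Neutral buoyancy requires Δρ = 0, i.e. −α(T_deep − T_surf′) + β(S_deep − S_surf) = 0.
T_surf′ = T_deep − (β/α)·ΔS = 9.8 − (7.6 × 10⁻⁴/1.1 × 10⁻⁴)·(+1.41) = 0.0582 °C.
Cooling required: 15.8 − (0.0582) = 15.7418 °C.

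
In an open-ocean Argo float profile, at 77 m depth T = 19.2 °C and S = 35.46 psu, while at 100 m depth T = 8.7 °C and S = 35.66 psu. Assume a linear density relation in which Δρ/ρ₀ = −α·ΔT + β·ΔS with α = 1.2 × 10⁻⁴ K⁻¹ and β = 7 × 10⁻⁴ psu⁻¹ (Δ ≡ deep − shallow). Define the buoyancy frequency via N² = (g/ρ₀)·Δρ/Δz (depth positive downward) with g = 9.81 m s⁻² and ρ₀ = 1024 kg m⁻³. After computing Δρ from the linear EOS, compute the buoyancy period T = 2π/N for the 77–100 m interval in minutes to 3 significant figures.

4.29 min

ΔT = -10.5 K, ΔS = +0.20 psu (deep − shallow).
Δρ/ρ₀ = −αΔT + βΔS = 1.26 × 10⁻³ + 1.40 × 10⁻⁴ = 1.40 × 10⁻³, so Δρ ≈ 1.434 kg m⁻³.
N² = (g/ρ₀)·Δρ/Δz = g·(Δρ/ρ₀)/Δz = 9.81 × 1.40 × 10⁻³ / 23 = 5.9713 × 10⁻⁴ s⁻².
N = √(5.9713 × 10⁻⁴) = 0.024436 rad s⁻¹ → T = 2π/N = 257.13 s = 4.2855 min ≈ 4.29 min.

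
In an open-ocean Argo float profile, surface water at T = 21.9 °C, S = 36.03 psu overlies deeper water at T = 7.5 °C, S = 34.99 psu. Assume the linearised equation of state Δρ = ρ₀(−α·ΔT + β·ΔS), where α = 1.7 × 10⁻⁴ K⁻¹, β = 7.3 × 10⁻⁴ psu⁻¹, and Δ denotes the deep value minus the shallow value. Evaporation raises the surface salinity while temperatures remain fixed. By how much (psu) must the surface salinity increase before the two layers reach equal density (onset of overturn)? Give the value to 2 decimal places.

Neutral buoyancy requires −α(T_deep − T_surf) + β(S_deep − S_surf′) = 0.
S_surf′ = S_deep − (α/β)·ΔT = 34.99 − (1.7 × 10⁻⁴/7.3 × 10⁻⁴)·(-14.4) = 38.3434 psu.
Increase required: 38.3434 − 36.03 = 2.3134 psu.

2.31 psu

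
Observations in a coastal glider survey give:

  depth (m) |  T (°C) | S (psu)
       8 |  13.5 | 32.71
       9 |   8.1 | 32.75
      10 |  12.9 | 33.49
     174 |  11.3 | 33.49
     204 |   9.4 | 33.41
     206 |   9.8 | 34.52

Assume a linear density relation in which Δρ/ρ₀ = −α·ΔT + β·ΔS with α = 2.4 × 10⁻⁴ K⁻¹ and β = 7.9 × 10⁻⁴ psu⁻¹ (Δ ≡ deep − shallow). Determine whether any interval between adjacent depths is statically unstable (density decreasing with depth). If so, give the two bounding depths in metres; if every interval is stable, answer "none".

Evaluate Δρ/ρ₀ = −αΔT + βΔS across each adjacent pair:
  8–9 m: −αΔT+βΔS = −(2.4 × 10⁻⁴)(-5.4)+(7.9 × 10⁻⁴)(+0.04) = 1.3 × 10⁻³ → stable
  9–10 m: −αΔT+βΔS = −(2.4 × 10⁻⁴)(+4.8)+(7.9 × 10⁻⁴)(+0.74) = -5.7 × 10⁻⁴ → UNSTABLE
  10–174 m: −αΔT+βΔS = −(2.4 × 10⁻⁴)(-1.6)+(7.9 × 10⁻⁴)(+0.00) = 3.8 × 10⁻⁴ → stable
  174–204 m: −αΔT+βΔS = −(2.4 × 10⁻⁴)(-1.9)+(7.9 × 10⁻⁴)(-0.08) = 3.9 × 10⁻⁴ → stable
  204–206 m: −αΔT+βΔS = −(2.4 × 10⁻⁴)(+0.4)+(7.9 × 10⁻⁴)(+1.11) = 7.8 × 10⁻⁴ → stable
The 9–10 m interval has Δρ < 0: lighter water underlies denser water.

9–10 m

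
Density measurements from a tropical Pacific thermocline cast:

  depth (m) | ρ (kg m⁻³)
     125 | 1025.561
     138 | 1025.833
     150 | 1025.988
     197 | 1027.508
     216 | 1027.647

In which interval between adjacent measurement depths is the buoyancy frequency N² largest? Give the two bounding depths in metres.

Compute the density gradient over each adjacent pair:
  125–138 m: Δρ/Δz = 0.272/13 = 0.021 kg m⁻⁴
  138–150 m: Δρ/Δz = 0.155/12 = 0.013 kg m⁻⁴
  150–197 m: Δρ/Δz = 1.520/47 = 0.032 kg m⁻⁴
  197–216 m: Δρ/Δz = 0.139/19 = 7.3 × 10⁻³ kg m⁻⁴
The largest gradient is in the 150–197 m interval — the pycnocline.

150–197 m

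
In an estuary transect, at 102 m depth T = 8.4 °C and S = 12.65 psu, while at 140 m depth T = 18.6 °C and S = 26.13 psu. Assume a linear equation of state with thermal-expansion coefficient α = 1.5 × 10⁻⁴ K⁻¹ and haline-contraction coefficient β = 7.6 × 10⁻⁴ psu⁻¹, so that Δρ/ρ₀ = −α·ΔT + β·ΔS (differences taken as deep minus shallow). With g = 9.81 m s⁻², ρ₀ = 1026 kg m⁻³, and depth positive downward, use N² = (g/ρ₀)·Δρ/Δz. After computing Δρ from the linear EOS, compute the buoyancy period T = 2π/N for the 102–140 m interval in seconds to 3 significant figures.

ΔT = +10.2 K, ΔS = +13.48 psu (deep − shallow).
Δρ/ρ₀ = −αΔT + βΔS = -1.53 × 10⁻³ + 0.0102448 = 8.7148 × 10⁻³, so Δρ ≈ 8.941 kg m⁻³.
N² = (g/ρ₀)·Δρ/Δz = g·(Δρ/ρ₀)/Δz = 9.81 × 8.7148 × 10⁻³ / 38 = 2.2498 × 10⁻³ s⁻².
N = √(2.2498 × 10⁻³) = 0.047432 rad s⁻¹ → T = 2π/N = 132.47 s ≈ 132 s.

132 s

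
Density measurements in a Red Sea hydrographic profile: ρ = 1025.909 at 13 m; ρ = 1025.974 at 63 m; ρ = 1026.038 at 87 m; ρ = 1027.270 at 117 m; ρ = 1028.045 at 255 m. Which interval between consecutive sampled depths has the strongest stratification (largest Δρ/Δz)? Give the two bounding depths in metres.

87–117 m

Compute the density gradient over each adjacent pair:
  13–63 m: Δρ/Δz = 0.065/50 = 1.3 × 10⁻³ kg m⁻⁴
  63–87 m: Δρ/Δz = 0.064/24 = 2.7 × 10⁻³ kg m⁻⁴
  87–117 m: Δρ/Δz = 1.232/30 = 0.041 kg m⁻⁴
  117–255 m: Δρ/Δz = 0.775/138 = 5.6 × 10⁻³ kg m⁻⁴
The largest gradient is in the 87–117 m interval — the pycnocline.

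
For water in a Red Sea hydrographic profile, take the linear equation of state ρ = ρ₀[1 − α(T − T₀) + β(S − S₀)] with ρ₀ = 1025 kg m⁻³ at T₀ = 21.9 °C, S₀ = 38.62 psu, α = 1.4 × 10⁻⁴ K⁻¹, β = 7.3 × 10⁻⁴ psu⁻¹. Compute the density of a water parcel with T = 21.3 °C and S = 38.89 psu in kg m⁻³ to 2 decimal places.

1025.29 kg m⁻³

T − T₀ = -0.6 K, S − S₀ = +0.27 psu.
Bracket = 1 − α·(-0.6) + β·(+0.27) = 1 + (2.811 × 10⁻⁴) = 1.0002811.
ρ = 1025 × 1.0002811 = 1025.29 kg m⁻³.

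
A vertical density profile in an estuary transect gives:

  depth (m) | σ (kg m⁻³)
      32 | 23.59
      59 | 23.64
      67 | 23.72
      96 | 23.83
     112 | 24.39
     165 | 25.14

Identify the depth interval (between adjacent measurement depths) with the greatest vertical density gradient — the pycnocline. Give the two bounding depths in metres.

Compute the density gradient over each adjacent pair:
  32–59 m: Δρ/Δz = 0.05/27 = 1.9 × 10⁻³ kg m⁻⁴
  59–67 m: Δρ/Δz = 0.08/8 = 0.010 kg m⁻⁴
  67–96 m: Δρ/Δz = 0.11/29 = 3.8 × 10⁻³ kg m⁻⁴
  96–112 m: Δρ/Δz = 0.56/16 = 0.035 kg m⁻⁴
  112–165 m: Δρ/Δz = 0.75/53 = 0.014 kg m⁻⁴
The largest gradient is in the 96–112 m interval — the pycnocline.

96–112 m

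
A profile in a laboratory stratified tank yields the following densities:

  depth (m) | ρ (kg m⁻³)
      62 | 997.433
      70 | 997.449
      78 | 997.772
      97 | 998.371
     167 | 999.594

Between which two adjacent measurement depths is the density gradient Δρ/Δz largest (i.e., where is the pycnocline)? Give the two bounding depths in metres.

Compute the density gradient over each adjacent pair:
  62–70 m: Δρ/Δz = 0.016/8 = 2.0 × 10⁻³ kg m⁻⁴
  70–78 m: Δρ/Δz = 0.323/8 = 0.040 kg m⁻⁴
  78–97 m: Δρ/Δz = 0.599/19 = 0.032 kg m⁻⁴
  97–167 m: Δρ/Δz = 1.223/70 = 0.017 kg m⁻⁴
The largest gradient is in the 70–78 m interval — the pycnocline.

70–78 m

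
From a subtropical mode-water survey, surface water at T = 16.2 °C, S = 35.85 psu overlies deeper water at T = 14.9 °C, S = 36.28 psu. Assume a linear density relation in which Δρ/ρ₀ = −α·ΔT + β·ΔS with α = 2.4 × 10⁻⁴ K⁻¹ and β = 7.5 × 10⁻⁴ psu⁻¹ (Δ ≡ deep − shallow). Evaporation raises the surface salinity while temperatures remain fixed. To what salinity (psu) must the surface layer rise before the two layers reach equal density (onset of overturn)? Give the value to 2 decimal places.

Neutral buoyancy requires −α(T_deep − T_surf) + β(S_deep − S_surf′) = 0.
S_surf′ = S_deep − (α/β)·ΔT = 36.28 − (2.4 × 10⁻⁴/7.5 × 10⁻⁴)·(-1.3) = 36.6960 psu.
Increase required: 36.6960 − 35.85 = 0.8460 psu.

36.70 psu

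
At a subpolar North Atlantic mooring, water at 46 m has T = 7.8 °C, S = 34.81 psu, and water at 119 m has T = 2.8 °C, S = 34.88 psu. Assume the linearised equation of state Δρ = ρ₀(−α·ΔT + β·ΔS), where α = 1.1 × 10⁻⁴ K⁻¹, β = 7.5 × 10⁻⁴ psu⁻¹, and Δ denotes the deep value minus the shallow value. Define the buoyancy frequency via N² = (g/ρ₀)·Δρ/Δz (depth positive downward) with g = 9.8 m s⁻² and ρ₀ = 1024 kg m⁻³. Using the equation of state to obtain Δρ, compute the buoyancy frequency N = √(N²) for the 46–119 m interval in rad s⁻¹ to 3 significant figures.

ΔT = -5.0 K, ΔS = +0.07 psu (deep − shallow).
Δρ/ρ₀ = −αΔT + βΔS = 5.50 × 10⁻⁴ + 5.25 × 10⁻⁵ = 6.025 × 10⁻⁴, so Δρ ≈ 0.6170 kg m⁻³.
N² = (g/ρ₀)·Δρ/Δz = g·(Δρ/ρ₀)/Δz = 9.8 × 6.025 × 10⁻⁴ / 73 = 8.0884 × 10⁻⁵ s⁻².
N = √(8.0884 × 10⁻⁵) = 8.9936 × 10⁻³ rad s⁻¹ ≈ 8.99 × 10⁻³ rad s⁻¹.

8.99 × 10⁻³ rad s⁻¹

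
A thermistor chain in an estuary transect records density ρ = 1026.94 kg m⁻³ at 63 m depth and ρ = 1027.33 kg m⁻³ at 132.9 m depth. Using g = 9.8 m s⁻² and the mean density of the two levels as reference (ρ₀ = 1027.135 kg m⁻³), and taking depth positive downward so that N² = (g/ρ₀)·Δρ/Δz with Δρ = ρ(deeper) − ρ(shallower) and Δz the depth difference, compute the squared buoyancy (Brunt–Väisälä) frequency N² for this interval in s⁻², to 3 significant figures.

5.32 × 10⁻⁵ s⁻²

Δρ = 1027.33 − 1026.94 = 0.39 kg m⁻³ over Δz = 132.9 − 63 = 69.9 m.
N² = (9.8/1027.135) × (0.39/69.9) = 5.3234 × 10⁻⁵ s⁻² ≈ 5.32 × 10⁻⁵ s⁻².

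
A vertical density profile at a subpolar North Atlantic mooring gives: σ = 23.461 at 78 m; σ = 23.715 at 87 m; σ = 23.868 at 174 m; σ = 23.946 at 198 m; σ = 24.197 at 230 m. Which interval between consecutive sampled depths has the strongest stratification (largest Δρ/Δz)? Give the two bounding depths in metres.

Compute the density gradient over each adjacent pair:
  78–87 m: Δρ/Δz = 0.254/9 = 0.028 kg m⁻⁴
  87–174 m: Δρ/Δz = 0.153/87 = 1.8 × 10⁻³ kg m⁻⁴
  174–198 m: Δρ/Δz = 0.078/24 = 3.2 × 10⁻³ kg m⁻⁴
  198–230 m: Δρ/Δz = 0.251/32 = 7.8 × 10⁻³ kg m⁻⁴
The largest gradient is in the 78–87 m interval — the pycnocline.

78–87 m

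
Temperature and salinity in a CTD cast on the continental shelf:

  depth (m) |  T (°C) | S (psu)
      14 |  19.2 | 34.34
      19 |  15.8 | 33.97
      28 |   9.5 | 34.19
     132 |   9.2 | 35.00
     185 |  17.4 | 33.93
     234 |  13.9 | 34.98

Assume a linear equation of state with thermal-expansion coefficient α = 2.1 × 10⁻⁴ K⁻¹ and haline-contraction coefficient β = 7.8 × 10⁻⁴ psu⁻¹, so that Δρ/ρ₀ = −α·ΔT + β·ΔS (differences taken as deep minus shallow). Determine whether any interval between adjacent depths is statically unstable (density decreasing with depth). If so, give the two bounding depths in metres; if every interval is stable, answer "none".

Evaluate Δρ/ρ₀ = −αΔT + βΔS across each adjacent pair:
  14–19 m: −αΔT+βΔS = −(2.1 × 10⁻⁴)(-3.4)+(7.8 × 10⁻⁴)(-0.37) = 4.3 × 10⁻⁴ → stable
  19–28 m: −αΔT+βΔS = −(2.1 × 10⁻⁴)(-6.3)+(7.8 × 10⁻⁴)(+0.22) = 1.5 × 10⁻³ → stable
  28–132 m: −αΔT+βΔS = −(2.1 × 10⁻⁴)(-0.3)+(7.8 × 10⁻⁴)(+0.81) = 6.9 × 10⁻⁴ → stable
  132–185 m: −αΔT+βΔS = −(2.1 × 10⁻⁴)(+8.2)+(7.8 × 10⁻⁴)(-1.07) = -2.6 × 10⁻³ → UNSTABLE
  185–234 m: −αΔT+βΔS = −(2.1 × 10⁻⁴)(-3.5)+(7.8 × 10⁻⁴)(+1.05) = 1.6 × 10⁻³ → stable
The 132–185 m interval has Δρ < 0: lighter water underlies denser water.

132–185 m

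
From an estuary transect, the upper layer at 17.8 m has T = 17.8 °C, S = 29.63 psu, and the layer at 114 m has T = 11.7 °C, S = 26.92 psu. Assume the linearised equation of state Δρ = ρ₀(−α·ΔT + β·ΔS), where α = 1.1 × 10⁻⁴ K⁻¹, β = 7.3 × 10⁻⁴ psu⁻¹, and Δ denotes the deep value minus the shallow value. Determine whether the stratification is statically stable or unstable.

unstable

ΔT = 11.7 − 17.8 = -6.1 K and ΔS = 26.92 − 29.63 = -2.71 psu (deep − shallow).
−αΔT = 6.71 × 10⁻⁴; βΔS = -1.9783 × 10⁻³; sum Δρ/ρ₀ = -1.3073 × 10⁻³.
Δρ/ρ₀ < 0, so Δρ < 0: deeper water is lighter → statically unstable; the column would overturn.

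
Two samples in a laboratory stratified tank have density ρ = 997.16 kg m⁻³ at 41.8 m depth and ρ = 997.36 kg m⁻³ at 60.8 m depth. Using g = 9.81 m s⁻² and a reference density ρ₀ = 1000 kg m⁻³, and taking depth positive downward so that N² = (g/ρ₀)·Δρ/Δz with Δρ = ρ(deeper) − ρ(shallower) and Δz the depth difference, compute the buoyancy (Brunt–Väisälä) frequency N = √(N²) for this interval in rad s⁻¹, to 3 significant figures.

0.0102 rad s⁻¹

Δρ = 997.36 − 997.16 = 0.20 kg m⁻³ over Δz = 60.8 − 41.8 = 19 m.
N² = (9.81/1000) × (0.20/19) = 1.0326 × 10⁻⁴ s⁻².
N = √(1.0326 × 10⁻⁴) = 0.010162 rad s⁻¹ ≈ 0.0102 rad s⁻¹.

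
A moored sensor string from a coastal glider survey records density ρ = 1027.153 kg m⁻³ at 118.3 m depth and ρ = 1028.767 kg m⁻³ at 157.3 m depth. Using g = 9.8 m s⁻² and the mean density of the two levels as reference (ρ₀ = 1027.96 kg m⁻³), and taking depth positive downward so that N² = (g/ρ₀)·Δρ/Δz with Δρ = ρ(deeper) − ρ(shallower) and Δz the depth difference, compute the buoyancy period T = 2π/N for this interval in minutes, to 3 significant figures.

Δρ = 1028.767 − 1027.153 = 1.614 kg m⁻³ over Δz = 157.3 − 118.3 = 39 m.
N² = (9.8/1027.96) × (1.614/39) = 3.9454 × 10⁻⁴ s⁻².
N = √(3.9454 × 10⁻⁴) = 0.019863 rad s⁻¹, so T = 2π/N = 316.33 s = 5.2722 min ≈ 5.27 min.

5.27 min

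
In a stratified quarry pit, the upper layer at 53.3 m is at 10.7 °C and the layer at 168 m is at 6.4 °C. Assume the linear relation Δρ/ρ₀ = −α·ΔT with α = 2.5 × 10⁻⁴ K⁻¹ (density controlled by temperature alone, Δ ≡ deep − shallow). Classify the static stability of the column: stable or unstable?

ΔT = 6.4 − 10.7 = -4.3 K, so Δρ/ρ₀ = −αΔT = 1.075 × 10⁻³.
Δρ/ρ₀ > 0, so Δρ > 0: deeper water is denser → statically stable.

stable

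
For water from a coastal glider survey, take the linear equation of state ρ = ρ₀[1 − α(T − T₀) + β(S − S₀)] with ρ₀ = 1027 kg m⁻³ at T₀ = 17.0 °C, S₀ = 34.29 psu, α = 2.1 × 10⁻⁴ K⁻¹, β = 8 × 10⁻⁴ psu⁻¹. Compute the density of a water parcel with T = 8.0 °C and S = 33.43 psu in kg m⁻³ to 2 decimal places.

T − T₀ = -9.0 K, S − S₀ = -0.86 psu.
Bracket = 1 − α·(-9.0) + β·(-0.86) = 1 + (1.202 × 10⁻³) = 1.0012020.
ρ = 1027 × 1.0012020 = 1028.23 kg m⁻³.

1028.23 kg m⁻³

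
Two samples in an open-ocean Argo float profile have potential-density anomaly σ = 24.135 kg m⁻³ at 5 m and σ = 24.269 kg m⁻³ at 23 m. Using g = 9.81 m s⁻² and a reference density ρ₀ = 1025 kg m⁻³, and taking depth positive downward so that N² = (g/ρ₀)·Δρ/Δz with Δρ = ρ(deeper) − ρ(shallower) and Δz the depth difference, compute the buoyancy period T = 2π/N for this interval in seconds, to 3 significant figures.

Δρ = 1024.269 − 1024.135 = 0.134 kg m⁻³ over Δz = 23 − 5 = 18 m.
N² = (9.81/1025) × (0.134/18) = 7.1249 × 10⁻⁵ s⁻².
N = √(7.1249 × 10⁻⁵) = 8.4409 × 10⁻³ rad s⁻¹, so T = 2π/N = 744.37 s ≈ 744 s.
N² > 0, so the interval is statically stable.

744 s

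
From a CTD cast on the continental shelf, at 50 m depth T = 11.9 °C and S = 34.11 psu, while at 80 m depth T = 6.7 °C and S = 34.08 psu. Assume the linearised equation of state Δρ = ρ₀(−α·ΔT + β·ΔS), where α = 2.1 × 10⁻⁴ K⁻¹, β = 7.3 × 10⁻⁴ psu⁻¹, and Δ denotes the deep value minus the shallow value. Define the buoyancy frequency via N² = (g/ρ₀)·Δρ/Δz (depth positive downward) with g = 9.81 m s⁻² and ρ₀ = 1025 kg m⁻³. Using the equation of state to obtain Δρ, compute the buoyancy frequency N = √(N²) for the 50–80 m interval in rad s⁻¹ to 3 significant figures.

0.0187 rad s⁻¹

ΔT = -5.2 K, ΔS = -0.03 psu (deep − shallow).
Δρ/ρ₀ = −αΔT + βΔS = 1.092 × 10⁻³ − 2.19 × 10⁻⁵ = 1.0701 × 10⁻³, so Δρ ≈ 1.097 kg m⁻³.
N² = (g/ρ₀)·Δρ/Δz = g·(Δρ/ρ₀)/Δz = 9.81 × 1.0701 × 10⁻³ / 30 = 3.4992 × 10⁻⁴ s⁻².
N = √(3.4992 × 10⁻⁴) = 0.018706 rad s⁻¹ ≈ 0.0187 rad s⁻¹.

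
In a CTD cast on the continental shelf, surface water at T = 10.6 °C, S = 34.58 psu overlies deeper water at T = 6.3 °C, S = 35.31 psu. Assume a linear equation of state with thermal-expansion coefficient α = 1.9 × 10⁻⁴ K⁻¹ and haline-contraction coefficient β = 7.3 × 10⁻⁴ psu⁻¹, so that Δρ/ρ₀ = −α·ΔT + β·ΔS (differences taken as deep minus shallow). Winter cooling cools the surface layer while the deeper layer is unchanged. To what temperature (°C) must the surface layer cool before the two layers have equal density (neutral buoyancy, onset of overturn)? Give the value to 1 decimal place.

Neutral buoyancy requires Δρ = 0, i.e. −α(T_deep − T_surf′) + β(S_deep − S_surf) = 0.
T_surf′ = T_deep − (β/α)·ΔS = 6.3 − (7.3 × 10⁻⁴/1.9 × 10⁻⁴)·(+0.73) = 3.495 °C.
Cooling required: 10.6 − (3.495) = 7.105 °C.

3.5 °C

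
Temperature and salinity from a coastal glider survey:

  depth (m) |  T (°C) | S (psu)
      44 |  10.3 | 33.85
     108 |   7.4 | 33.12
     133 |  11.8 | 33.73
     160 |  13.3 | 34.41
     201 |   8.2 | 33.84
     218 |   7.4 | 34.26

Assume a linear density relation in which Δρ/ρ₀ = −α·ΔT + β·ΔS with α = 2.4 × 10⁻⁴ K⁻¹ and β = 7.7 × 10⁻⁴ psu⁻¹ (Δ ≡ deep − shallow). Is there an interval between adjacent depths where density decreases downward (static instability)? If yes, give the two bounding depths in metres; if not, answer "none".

Evaluate Δρ/ρ₀ = −αΔT + βΔS across each adjacent pair:
  44–108 m: −αΔT+βΔS = −(2.4 × 10⁻⁴)(-2.9)+(7.7 × 10⁻⁴)(-0.73) = 1.3 × 10⁻⁴ → stable
  108–133 m: −αΔT+βΔS = −(2.4 × 10⁻⁴)(+4.4)+(7.7 × 10⁻⁴)(+0.61) = -5.9 × 10⁻⁴ → UNSTABLE
  133–160 m: −αΔT+βΔS = −(2.4 × 10⁻⁴)(+1.5)+(7.7 × 10⁻⁴)(+0.68) = 1.6 × 10⁻⁴ → stable
  160–201 m: −αΔT+βΔS = −(2.4 × 10⁻⁴)(-5.1)+(7.7 × 10⁻⁴)(-0.57) = 7.9 × 10⁻⁴ → stable
  201–218 m: −αΔT+βΔS = −(2.4 × 10⁻⁴)(-0.8)+(7.7 × 10⁻⁴)(+0.42) = 5.2 × 10⁻⁴ → stable
The 108–133 m interval has Δρ < 0: lighter water underlies denser water.

108–133 m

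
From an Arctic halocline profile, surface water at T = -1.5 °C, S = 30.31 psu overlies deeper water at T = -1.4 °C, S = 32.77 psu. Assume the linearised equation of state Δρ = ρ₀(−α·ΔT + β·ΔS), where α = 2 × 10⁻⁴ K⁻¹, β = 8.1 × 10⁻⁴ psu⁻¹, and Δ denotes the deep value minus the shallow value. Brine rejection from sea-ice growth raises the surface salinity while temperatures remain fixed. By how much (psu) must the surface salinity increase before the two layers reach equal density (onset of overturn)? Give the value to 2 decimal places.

2.44 psu

Neutral buoyancy requires −α(T_deep − T_surf) + β(S_deep − S_surf′) = 0.
S_surf′ = S_deep − (α/β)·ΔT = 32.77 − (2 × 10⁻⁴/8.1 × 10⁻⁴)·(+0.1) = 32.7453 psu.
Increase required: 32.7453 − 30.31 = 2.4353 psu.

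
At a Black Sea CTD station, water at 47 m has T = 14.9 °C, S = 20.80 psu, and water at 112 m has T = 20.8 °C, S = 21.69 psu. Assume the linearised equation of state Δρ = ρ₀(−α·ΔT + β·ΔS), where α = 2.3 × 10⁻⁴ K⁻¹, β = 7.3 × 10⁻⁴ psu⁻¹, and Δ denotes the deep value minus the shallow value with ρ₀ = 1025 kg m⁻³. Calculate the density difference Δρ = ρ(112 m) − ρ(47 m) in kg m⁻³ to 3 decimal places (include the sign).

-0.725 kg m⁻³

ΔT = +5.9 K, ΔS = +0.89 psu (deep − shallow).
Δρ/ρ₀ = −(2.3 × 10⁻⁴)(+5.9) + (7.3 × 10⁻⁴)(+0.89) = -7.073 × 10⁻⁴.
Δρ = 1025 × (-7.073 × 10⁻⁴) = -0.725 kg m⁻³.
Negative Δρ: lighter below, statically unstable.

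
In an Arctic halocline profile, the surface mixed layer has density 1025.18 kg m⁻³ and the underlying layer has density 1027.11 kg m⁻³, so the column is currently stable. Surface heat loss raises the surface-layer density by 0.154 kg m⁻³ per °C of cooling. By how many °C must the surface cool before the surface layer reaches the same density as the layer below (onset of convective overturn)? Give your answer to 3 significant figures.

12.5 °C

Density deficit of the surface layer: 1027.11 − 1025.18 = 1.93 kg m⁻³.
Required change = 1.93 / 0.154 = 12.5 °C.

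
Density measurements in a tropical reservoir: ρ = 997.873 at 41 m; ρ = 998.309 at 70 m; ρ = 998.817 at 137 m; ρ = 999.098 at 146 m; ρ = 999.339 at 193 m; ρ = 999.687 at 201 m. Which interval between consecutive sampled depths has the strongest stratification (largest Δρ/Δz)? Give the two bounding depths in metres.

Compute the density gradient over each adjacent pair:
  41–70 m: Δρ/Δz = 0.436/29 = 0.015 kg m⁻⁴
  70–137 m: Δρ/Δz = 0.508/67 = 7.6 × 10⁻³ kg m⁻⁴
  137–146 m: Δρ/Δz = 0.281/9 = 0.031 kg m⁻⁴
  146–193 m: Δρ/Δz = 0.241/47 = 5.1 × 10⁻³ kg m⁻⁴
  193–201 m: Δρ/Δz = 0.348/8 = 0.043 kg m⁻⁴
The largest gradient is in the 193–201 m interval — the pycnocline.

193–201 m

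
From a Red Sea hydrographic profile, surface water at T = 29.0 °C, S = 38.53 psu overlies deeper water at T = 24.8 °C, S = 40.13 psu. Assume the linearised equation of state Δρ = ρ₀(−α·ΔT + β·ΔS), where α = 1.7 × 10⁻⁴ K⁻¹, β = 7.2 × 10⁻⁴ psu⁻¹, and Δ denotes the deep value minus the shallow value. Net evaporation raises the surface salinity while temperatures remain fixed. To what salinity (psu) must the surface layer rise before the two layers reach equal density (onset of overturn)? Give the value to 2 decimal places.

41.12 psu

Neutral buoyancy requires −α(T_deep − T_surf) + β(S_deep − S_surf′) = 0.
S_surf′ = S_deep − (α/β)·ΔT = 40.13 − (1.7 × 10⁻⁴/7.2 × 10⁻⁴)·(-4.2) = 41.1217 psu.
Increase required: 41.1217 − 38.53 = 2.5917 psu.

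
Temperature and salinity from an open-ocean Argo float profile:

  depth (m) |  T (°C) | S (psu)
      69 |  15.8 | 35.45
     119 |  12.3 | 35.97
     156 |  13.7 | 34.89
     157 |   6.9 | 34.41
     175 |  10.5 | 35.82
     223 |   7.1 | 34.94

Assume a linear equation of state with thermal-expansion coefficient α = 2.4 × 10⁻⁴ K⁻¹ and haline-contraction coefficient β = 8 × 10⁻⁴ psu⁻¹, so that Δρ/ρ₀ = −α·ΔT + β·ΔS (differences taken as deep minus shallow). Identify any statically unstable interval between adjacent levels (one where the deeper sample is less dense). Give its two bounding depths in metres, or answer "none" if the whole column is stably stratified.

119–156 m

Evaluate Δρ/ρ₀ = −αΔT + βΔS across each adjacent pair:
  69–119 m: −αΔT+βΔS = −(2.4 × 10⁻⁴)(-3.5)+(8 × 10⁻⁴)(+0.52) = 1.3 × 10⁻³ → stable
  119–156 m: −αΔT+βΔS = −(2.4 × 10⁻⁴)(+1.4)+(8 × 10⁻⁴)(-1.08) = -1.2 × 10⁻³ → UNSTABLE
  156–157 m: −αΔT+βΔS = −(2.4 × 10⁻⁴)(-6.8)+(8 × 10⁻⁴)(-0.48) = 1.2 × 10⁻³ → stable
  157–175 m: −αΔT+βΔS = −(2.4 × 10⁻⁴)(+3.6)+(8 × 10⁻⁴)(+1.41) = 2.6 × 10⁻⁴ → stable
  175–223 m: −αΔT+βΔS = −(2.4 × 10⁻⁴)(-3.4)+(8 × 10⁻⁴)(-0.88) = 1.1 × 10⁻⁴ → stable
The 119–156 m interval has Δρ < 0: lighter water underlies denser water.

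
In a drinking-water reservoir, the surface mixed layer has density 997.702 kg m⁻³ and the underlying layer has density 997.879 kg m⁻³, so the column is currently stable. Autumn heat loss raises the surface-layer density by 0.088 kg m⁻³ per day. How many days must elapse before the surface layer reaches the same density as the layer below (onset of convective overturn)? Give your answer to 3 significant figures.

2.01 days

Density deficit of the surface layer: 997.879 − 997.702 = 0.177 kg m⁻³.
Required change = 0.177 / 0.088 = 2.01 days.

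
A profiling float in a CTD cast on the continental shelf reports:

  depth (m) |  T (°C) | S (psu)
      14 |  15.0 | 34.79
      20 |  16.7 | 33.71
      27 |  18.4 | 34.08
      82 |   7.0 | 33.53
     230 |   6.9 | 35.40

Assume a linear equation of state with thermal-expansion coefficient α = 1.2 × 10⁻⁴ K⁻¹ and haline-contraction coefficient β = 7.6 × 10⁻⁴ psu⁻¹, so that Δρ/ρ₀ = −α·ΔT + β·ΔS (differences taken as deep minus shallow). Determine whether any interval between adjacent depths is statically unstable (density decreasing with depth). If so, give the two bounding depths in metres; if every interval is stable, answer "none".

14–20 m

Evaluate Δρ/ρ₀ = −αΔT + βΔS across each adjacent pair:
  14–20 m: −αΔT+βΔS = −(1.2 × 10⁻⁴)(+1.7)+(7.6 × 10⁻⁴)(-1.08) = -1.0 × 10⁻³ → UNSTABLE
  20–27 m: −αΔT+βΔS = −(1.2 × 10⁻⁴)(+1.7)+(7.6 × 10⁻⁴)(+0.37) = 7.7 × 10⁻⁵ → stable
  27–82 m: −αΔT+βΔS = −(1.2 × 10⁻⁴)(-11.4)+(7.6 × 10⁻⁴)(-0.55) = 9.5 × 10⁻⁴ → stable
  82–230 m: −αΔT+βΔS = −(1.2 × 10⁻⁴)(-0.1)+(7.6 × 10⁻⁴)(+1.87) = 1.4 × 10⁻³ → stable
The 14–20 m interval has Δρ < 0: lighter water underlies denser water.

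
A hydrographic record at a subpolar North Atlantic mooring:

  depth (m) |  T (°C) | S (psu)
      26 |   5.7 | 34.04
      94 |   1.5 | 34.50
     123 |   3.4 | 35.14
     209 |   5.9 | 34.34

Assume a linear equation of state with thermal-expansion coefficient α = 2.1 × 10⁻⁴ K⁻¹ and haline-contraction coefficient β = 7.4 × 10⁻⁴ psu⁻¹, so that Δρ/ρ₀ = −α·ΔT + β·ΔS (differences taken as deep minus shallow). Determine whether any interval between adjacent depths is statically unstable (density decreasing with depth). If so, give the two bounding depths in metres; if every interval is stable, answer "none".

Evaluate Δρ/ρ₀ = −αΔT + βΔS across each adjacent pair:
  26–94 m: −αΔT+βΔS = −(2.1 × 10⁻⁴)(-4.2)+(7.4 × 10⁻⁴)(+0.46) = 1.2 × 10⁻³ → stable
  94–123 m: −αΔT+βΔS = −(2.1 × 10⁻⁴)(+1.9)+(7.4 × 10⁻⁴)(+0.64) = 7.5 × 10⁻⁵ → stable
  123–209 m: −αΔT+βΔS = −(2.1 × 10⁻⁴)(+2.5)+(7.4 × 10⁻⁴)(-0.80) = -1.1 × 10⁻³ → UNSTABLE
The 123–209 m interval has Δρ < 0: lighter water underlies denser water.

123–209 m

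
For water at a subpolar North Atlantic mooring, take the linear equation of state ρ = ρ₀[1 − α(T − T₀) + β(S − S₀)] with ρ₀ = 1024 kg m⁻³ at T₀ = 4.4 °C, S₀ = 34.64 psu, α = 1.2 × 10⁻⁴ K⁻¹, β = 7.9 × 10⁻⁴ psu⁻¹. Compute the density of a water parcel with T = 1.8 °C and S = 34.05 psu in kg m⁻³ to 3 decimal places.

T − T₀ = -2.6 K, S − S₀ = -0.59 psu.
Bracket = 1 − α·(-2.6) + β·(-0.59) = 1 + (-1.541 × 10⁻⁴) = 0.9998459.
ρ = 1024 × 0.9998459 = 1023.842 kg m⁻³.

1023.842 kg m⁻³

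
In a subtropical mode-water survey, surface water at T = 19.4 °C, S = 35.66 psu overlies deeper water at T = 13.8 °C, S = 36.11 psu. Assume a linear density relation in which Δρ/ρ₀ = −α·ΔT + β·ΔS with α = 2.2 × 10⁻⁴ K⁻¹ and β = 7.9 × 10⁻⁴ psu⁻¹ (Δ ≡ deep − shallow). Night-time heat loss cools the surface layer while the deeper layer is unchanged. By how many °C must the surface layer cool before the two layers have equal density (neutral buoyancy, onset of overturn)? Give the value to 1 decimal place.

7.2 °C

Neutral buoyancy requires Δρ = 0, i.e. −α(T_deep − T_surf′) + β(S_deep − S_surf) = 0.
T_surf′ = T_deep − (β/α)·ΔS = 13.8 − (7.9 × 10⁻⁴/2.2 × 10⁻⁴)·(+0.45) = 12.184 °C.
Cooling required: 19.4 − (12.184) = 7.216 °C.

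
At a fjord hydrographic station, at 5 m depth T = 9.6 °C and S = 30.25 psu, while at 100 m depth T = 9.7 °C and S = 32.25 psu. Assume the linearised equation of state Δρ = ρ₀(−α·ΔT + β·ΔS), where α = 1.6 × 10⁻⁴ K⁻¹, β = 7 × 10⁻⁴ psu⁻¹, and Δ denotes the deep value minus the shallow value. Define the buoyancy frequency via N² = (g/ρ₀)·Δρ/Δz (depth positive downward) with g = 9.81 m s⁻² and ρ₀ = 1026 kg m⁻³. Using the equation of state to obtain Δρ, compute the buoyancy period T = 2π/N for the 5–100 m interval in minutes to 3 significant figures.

8.76 min

ΔT = +0.1 K, ΔS = +2.00 psu (deep − shallow).
Δρ/ρ₀ = −αΔT + βΔS = -1.60 × 10⁻⁵ + 1.40 × 10⁻³ = 1.384 × 10⁻³, so Δρ ≈ 1.420 kg m⁻³.
N² = (g/ρ₀)·Δρ/Δz = g·(Δρ/ρ₀)/Δz = 9.81 × 1.384 × 10⁻³ / 95 = 1.4292 × 10⁻⁴ s⁻².
N = √(1.4292 × 10⁻⁴) = 0.011955 rad s⁻¹ → T = 2π/N = 525.57 s = 8.7595 min ≈ 8.76 min.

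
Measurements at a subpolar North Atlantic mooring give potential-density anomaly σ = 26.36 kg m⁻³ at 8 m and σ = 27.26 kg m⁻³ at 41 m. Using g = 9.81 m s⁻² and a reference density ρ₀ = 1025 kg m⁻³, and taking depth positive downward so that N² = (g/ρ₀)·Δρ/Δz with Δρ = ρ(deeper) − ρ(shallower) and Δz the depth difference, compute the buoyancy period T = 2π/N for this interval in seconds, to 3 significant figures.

Δρ = 1027.26 − 1026.36 = 0.90 kg m⁻³ over Δz = 41 − 8 = 33 m.
N² = (9.81/1025) × (0.90/33) = 2.6102 × 10⁻⁴ s⁻².
N = √(2.6102 × 10⁻⁴) = 0.016156 rad s⁻¹, so T = 2π/N = 388.91 s ≈ 389 s.

389 s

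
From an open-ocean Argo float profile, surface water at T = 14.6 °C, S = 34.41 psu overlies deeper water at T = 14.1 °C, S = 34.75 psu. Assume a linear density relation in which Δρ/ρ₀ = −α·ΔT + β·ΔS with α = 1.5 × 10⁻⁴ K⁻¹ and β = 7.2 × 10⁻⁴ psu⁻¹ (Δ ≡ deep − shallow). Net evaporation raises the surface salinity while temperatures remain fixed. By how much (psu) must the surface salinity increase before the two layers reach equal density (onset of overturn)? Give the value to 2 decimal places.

Neutral buoyancy requires −α(T_deep − T_surf) + β(S_deep − S_surf′) = 0.
S_surf′ = S_deep − (α/β)·ΔT = 34.75 − (1.5 × 10⁻⁴/7.2 × 10⁻⁴)·(-0.5) = 34.8542 psu.
Increase required: 34.8542 − 34.41 = 0.4442 psu.

0.44 psu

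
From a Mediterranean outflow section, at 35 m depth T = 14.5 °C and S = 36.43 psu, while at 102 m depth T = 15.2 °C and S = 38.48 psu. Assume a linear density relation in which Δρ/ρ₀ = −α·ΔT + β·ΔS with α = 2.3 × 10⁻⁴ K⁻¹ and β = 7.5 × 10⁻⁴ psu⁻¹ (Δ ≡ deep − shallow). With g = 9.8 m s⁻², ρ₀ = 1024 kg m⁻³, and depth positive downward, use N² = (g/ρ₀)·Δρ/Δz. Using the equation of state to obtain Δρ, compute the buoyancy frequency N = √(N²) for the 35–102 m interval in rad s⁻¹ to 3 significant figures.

ΔT = +0.7 K, ΔS = +2.05 psu (deep − shallow).
Δρ/ρ₀ = −αΔT + βΔS = -1.61 × 10⁻⁴ + 1.5375 × 10⁻³ = 1.3765 × 10⁻³, so Δρ ≈ 1.410 kg m⁻³.
N² = (g/ρ₀)·Δρ/Δz = g·(Δρ/ρ₀)/Δz = 9.8 × 1.3765 × 10⁻³ / 67 = 2.0134 × 10⁻⁴ s⁻².
N = √(2.0134 × 10⁻⁴) = 0.014189 rad s⁻¹ ≈ 0.0142 rad s⁻¹.

0.0142 rad s⁻¹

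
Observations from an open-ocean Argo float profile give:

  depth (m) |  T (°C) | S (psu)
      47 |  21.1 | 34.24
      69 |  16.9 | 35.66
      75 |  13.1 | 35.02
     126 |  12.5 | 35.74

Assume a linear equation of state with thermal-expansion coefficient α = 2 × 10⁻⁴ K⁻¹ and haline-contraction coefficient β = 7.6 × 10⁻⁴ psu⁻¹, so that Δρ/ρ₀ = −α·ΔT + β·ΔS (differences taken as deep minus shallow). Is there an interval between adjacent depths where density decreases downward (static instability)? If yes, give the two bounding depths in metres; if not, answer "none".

none

Evaluate Δρ/ρ₀ = −αΔT + βΔS across each adjacent pair:
  47–69 m: −αΔT+βΔS = −(2 × 10⁻⁴)(-4.2)+(7.6 × 10⁻⁴)(+1.42) = 1.9 × 10⁻³ → stable
  69–75 m: −αΔT+βΔS = −(2 × 10⁻⁴)(-3.8)+(7.6 × 10⁻⁴)(-0.64) = 2.7 × 10⁻⁴ → stable
  75–126 m: −αΔT+βΔS = −(2 × 10⁻⁴)(-0.6)+(7.6 × 10⁻⁴)(+0.72) = 6.7 × 10⁻⁴ → stable
Every interval has Δρ > 0: the column is stably stratified throughout.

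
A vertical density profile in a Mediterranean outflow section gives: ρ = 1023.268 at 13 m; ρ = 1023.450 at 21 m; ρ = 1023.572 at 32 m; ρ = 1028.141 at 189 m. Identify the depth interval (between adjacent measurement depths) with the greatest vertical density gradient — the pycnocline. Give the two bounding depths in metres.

32–189 m

Compute the density gradient over each adjacent pair:
  13–21 m: Δρ/Δz = 0.182/8 = 0.023 kg m⁻⁴
  21–32 m: Δρ/Δz = 0.122/11 = 0.011 kg m⁻⁴
  32–189 m: Δρ/Δz = 4.569/157 = 0.029 kg m⁻⁴
The largest gradient is in the 32–189 m interval — the pycnocline.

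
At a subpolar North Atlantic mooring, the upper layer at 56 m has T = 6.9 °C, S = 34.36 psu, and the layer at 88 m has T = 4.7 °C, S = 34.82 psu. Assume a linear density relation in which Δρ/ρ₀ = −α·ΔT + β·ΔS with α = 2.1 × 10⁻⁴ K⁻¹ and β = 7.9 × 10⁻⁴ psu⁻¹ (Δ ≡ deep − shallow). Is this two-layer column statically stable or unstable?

ΔT = 4.7 − 6.9 = -2.2 K and ΔS = 34.82 − 34.36 = +0.46 psu (deep − shallow).
−αΔT = 4.62 × 10⁻⁴; βΔS = 3.634 × 10⁻⁴; sum Δρ/ρ₀ = 8.254 × 10⁻⁴.
Δρ/ρ₀ > 0, so Δρ > 0: deeper water is denser → statically stable.

stable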